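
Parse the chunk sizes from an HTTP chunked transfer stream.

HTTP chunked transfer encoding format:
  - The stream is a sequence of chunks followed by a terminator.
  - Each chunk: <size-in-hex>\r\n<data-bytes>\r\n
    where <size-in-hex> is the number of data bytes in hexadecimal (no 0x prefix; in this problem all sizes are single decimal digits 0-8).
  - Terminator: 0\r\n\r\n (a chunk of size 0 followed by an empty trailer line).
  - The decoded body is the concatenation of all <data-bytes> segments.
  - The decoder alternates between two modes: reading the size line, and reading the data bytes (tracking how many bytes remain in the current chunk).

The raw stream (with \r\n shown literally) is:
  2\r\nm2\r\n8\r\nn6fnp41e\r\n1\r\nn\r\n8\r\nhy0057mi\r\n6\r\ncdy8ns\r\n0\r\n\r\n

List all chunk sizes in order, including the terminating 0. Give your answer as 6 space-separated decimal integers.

Answer: 2 8 1 8 6 0

Derivation:
Chunk 1: stream[0..1]='2' size=0x2=2, data at stream[3..5]='m2' -> body[0..2], body so far='m2'
Chunk 2: stream[7..8]='8' size=0x8=8, data at stream[10..18]='n6fnp41e' -> body[2..10], body so far='m2n6fnp41e'
Chunk 3: stream[20..21]='1' size=0x1=1, data at stream[23..24]='n' -> body[10..11], body so far='m2n6fnp41en'
Chunk 4: stream[26..27]='8' size=0x8=8, data at stream[29..37]='hy0057mi' -> body[11..19], body so far='m2n6fnp41enhy0057mi'
Chunk 5: stream[39..40]='6' size=0x6=6, data at stream[42..48]='cdy8ns' -> body[19..25], body so far='m2n6fnp41enhy0057micdy8ns'
Chunk 6: stream[50..51]='0' size=0 (terminator). Final body='m2n6fnp41enhy0057micdy8ns' (25 bytes)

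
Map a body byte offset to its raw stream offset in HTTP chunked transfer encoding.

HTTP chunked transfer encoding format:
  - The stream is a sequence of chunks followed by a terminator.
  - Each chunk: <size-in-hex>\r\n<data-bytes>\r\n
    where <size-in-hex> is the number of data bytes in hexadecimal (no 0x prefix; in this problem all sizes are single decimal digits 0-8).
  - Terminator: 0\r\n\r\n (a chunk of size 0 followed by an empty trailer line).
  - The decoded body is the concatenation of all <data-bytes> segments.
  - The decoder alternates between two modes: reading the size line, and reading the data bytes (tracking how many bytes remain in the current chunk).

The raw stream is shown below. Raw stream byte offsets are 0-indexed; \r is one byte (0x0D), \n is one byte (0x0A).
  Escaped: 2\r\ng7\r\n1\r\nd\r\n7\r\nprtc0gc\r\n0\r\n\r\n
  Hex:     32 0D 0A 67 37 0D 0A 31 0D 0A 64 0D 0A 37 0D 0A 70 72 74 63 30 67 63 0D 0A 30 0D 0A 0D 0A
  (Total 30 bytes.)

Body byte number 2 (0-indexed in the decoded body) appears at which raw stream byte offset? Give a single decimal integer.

Answer: 10

Derivation:
Chunk 1: stream[0..1]='2' size=0x2=2, data at stream[3..5]='g7' -> body[0..2], body so far='g7'
Chunk 2: stream[7..8]='1' size=0x1=1, data at stream[10..11]='d' -> body[2..3], body so far='g7d'
Chunk 3: stream[13..14]='7' size=0x7=7, data at stream[16..23]='prtc0gc' -> body[3..10], body so far='g7dprtc0gc'
Chunk 4: stream[25..26]='0' size=0 (terminator). Final body='g7dprtc0gc' (10 bytes)
Body byte 2 at stream offset 10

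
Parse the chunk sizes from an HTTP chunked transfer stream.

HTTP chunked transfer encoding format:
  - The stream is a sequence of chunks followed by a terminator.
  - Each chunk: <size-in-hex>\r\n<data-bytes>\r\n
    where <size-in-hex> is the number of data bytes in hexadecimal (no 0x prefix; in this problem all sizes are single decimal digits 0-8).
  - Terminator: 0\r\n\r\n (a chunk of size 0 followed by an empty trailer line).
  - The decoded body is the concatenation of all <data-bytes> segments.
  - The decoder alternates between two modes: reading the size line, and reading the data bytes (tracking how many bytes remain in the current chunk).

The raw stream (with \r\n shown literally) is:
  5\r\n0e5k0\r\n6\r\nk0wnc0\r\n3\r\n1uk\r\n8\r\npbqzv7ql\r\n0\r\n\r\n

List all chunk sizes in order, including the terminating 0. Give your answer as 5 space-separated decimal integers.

Chunk 1: stream[0..1]='5' size=0x5=5, data at stream[3..8]='0e5k0' -> body[0..5], body so far='0e5k0'
Chunk 2: stream[10..11]='6' size=0x6=6, data at stream[13..19]='k0wnc0' -> body[5..11], body so far='0e5k0k0wnc0'
Chunk 3: stream[21..22]='3' size=0x3=3, data at stream[24..27]='1uk' -> body[11..14], body so far='0e5k0k0wnc01uk'
Chunk 4: stream[29..30]='8' size=0x8=8, data at stream[32..40]='pbqzv7ql' -> body[14..22], body so far='0e5k0k0wnc01ukpbqzv7ql'
Chunk 5: stream[42..43]='0' size=0 (terminator). Final body='0e5k0k0wnc01ukpbqzv7ql' (22 bytes)

Answer: 5 6 3 8 0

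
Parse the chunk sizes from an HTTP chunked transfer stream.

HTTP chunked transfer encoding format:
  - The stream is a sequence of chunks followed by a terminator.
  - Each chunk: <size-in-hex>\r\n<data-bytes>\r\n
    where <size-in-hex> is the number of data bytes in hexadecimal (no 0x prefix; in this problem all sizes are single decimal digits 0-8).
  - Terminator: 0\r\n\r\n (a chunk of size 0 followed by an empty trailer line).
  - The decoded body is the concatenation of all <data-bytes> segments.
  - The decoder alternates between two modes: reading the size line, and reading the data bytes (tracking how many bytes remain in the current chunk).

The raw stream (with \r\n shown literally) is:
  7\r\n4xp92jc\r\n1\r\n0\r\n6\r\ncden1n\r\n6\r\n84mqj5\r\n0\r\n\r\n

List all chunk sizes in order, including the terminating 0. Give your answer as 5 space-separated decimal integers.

Answer: 7 1 6 6 0

Derivation:
Chunk 1: stream[0..1]='7' size=0x7=7, data at stream[3..10]='4xp92jc' -> body[0..7], body so far='4xp92jc'
Chunk 2: stream[12..13]='1' size=0x1=1, data at stream[15..16]='0' -> body[7..8], body so far='4xp92jc0'
Chunk 3: stream[18..19]='6' size=0x6=6, data at stream[21..27]='cden1n' -> body[8..14], body so far='4xp92jc0cden1n'
Chunk 4: stream[29..30]='6' size=0x6=6, data at stream[32..38]='84mqj5' -> body[14..20], body so far='4xp92jc0cden1n84mqj5'
Chunk 5: stream[40..41]='0' size=0 (terminator). Final body='4xp92jc0cden1n84mqj5' (20 bytes)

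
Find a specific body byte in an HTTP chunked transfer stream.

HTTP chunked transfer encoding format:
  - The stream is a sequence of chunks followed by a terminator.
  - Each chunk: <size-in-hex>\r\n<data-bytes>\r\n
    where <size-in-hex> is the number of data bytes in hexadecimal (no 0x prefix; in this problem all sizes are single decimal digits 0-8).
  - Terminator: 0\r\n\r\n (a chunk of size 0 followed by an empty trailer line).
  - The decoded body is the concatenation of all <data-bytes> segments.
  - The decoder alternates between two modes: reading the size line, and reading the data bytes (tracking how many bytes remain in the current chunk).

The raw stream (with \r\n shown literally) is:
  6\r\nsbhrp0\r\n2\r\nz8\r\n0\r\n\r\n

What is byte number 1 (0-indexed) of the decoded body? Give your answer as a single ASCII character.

Chunk 1: stream[0..1]='6' size=0x6=6, data at stream[3..9]='sbhrp0' -> body[0..6], body so far='sbhrp0'
Chunk 2: stream[11..12]='2' size=0x2=2, data at stream[14..16]='z8' -> body[6..8], body so far='sbhrp0z8'
Chunk 3: stream[18..19]='0' size=0 (terminator). Final body='sbhrp0z8' (8 bytes)
Body byte 1 = 'b'

Answer: b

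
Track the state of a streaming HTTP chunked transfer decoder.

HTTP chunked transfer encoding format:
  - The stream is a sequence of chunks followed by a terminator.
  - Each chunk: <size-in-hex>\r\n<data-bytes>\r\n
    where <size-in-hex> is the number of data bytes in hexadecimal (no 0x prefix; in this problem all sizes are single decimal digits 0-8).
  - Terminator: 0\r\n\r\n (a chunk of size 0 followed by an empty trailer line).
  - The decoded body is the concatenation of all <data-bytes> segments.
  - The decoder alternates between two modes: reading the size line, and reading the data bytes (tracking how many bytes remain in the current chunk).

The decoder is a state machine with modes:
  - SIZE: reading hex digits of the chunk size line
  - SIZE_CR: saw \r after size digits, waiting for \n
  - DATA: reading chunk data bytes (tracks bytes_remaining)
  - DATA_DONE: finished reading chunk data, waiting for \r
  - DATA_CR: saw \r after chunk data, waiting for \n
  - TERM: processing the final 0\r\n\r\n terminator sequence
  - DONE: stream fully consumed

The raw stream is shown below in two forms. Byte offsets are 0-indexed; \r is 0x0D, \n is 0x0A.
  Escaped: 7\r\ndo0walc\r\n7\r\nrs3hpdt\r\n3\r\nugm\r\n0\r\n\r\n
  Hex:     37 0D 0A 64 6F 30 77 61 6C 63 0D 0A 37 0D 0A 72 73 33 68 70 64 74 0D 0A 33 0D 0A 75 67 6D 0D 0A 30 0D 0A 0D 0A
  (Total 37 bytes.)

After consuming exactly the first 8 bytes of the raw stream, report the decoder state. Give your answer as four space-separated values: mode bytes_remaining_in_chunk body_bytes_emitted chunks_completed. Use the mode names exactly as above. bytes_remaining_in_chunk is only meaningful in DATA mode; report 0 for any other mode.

Byte 0 = '7': mode=SIZE remaining=0 emitted=0 chunks_done=0
Byte 1 = 0x0D: mode=SIZE_CR remaining=0 emitted=0 chunks_done=0
Byte 2 = 0x0A: mode=DATA remaining=7 emitted=0 chunks_done=0
Byte 3 = 'd': mode=DATA remaining=6 emitted=1 chunks_done=0
Byte 4 = 'o': mode=DATA remaining=5 emitted=2 chunks_done=0
Byte 5 = '0': mode=DATA remaining=4 emitted=3 chunks_done=0
Byte 6 = 'w': mode=DATA remaining=3 emitted=4 chunks_done=0
Byte 7 = 'a': mode=DATA remaining=2 emitted=5 chunks_done=0

Answer: DATA 2 5 0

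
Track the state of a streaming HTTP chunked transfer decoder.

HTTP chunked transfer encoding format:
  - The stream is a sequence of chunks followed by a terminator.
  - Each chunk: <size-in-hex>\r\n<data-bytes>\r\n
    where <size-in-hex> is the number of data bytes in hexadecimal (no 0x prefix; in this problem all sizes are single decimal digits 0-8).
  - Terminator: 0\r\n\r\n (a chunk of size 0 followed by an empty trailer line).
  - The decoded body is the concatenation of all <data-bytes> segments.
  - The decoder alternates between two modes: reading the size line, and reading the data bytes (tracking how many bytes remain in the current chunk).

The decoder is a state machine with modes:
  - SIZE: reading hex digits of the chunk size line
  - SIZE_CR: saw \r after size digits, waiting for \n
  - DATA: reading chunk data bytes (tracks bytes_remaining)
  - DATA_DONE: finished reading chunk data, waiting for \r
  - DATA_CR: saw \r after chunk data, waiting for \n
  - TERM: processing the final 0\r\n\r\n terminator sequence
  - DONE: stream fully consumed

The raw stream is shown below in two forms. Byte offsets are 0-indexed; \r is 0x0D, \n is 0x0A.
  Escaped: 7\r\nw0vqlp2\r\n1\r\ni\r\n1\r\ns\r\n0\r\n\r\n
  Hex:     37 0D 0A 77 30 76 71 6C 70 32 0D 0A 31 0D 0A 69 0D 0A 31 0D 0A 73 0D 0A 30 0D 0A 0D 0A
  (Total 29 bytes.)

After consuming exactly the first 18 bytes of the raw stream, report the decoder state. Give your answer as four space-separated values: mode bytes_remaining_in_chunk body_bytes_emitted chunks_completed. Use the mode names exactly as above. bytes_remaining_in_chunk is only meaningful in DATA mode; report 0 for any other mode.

Answer: SIZE 0 8 2

Derivation:
Byte 0 = '7': mode=SIZE remaining=0 emitted=0 chunks_done=0
Byte 1 = 0x0D: mode=SIZE_CR remaining=0 emitted=0 chunks_done=0
Byte 2 = 0x0A: mode=DATA remaining=7 emitted=0 chunks_done=0
Byte 3 = 'w': mode=DATA remaining=6 emitted=1 chunks_done=0
Byte 4 = '0': mode=DATA remaining=5 emitted=2 chunks_done=0
Byte 5 = 'v': mode=DATA remaining=4 emitted=3 chunks_done=0
Byte 6 = 'q': mode=DATA remaining=3 emitted=4 chunks_done=0
Byte 7 = 'l': mode=DATA remaining=2 emitted=5 chunks_done=0
Byte 8 = 'p': mode=DATA remaining=1 emitted=6 chunks_done=0
Byte 9 = '2': mode=DATA_DONE remaining=0 emitted=7 chunks_done=0
Byte 10 = 0x0D: mode=DATA_CR remaining=0 emitted=7 chunks_done=0
Byte 11 = 0x0A: mode=SIZE remaining=0 emitted=7 chunks_done=1
Byte 12 = '1': mode=SIZE remaining=0 emitted=7 chunks_done=1
Byte 13 = 0x0D: mode=SIZE_CR remaining=0 emitted=7 chunks_done=1
Byte 14 = 0x0A: mode=DATA remaining=1 emitted=7 chunks_done=1
Byte 15 = 'i': mode=DATA_DONE remaining=0 emitted=8 chunks_done=1
Byte 16 = 0x0D: mode=DATA_CR remaining=0 emitted=8 chunks_done=1
Byte 17 = 0x0A: mode=SIZE remaining=0 emitted=8 chunks_done=2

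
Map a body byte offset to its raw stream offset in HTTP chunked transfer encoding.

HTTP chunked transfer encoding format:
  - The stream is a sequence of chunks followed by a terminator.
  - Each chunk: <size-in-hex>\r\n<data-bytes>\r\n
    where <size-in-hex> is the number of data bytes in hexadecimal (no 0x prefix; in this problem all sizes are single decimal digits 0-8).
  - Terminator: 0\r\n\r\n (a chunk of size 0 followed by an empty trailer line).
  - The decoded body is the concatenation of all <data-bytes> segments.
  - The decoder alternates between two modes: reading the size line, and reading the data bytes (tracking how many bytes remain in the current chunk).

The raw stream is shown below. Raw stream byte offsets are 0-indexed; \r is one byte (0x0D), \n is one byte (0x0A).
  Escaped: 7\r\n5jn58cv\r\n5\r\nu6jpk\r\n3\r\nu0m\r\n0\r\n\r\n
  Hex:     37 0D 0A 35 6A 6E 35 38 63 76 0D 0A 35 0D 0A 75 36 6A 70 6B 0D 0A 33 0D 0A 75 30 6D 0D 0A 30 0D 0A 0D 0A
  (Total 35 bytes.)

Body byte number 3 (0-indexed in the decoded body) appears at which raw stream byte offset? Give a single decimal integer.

Answer: 6

Derivation:
Chunk 1: stream[0..1]='7' size=0x7=7, data at stream[3..10]='5jn58cv' -> body[0..7], body so far='5jn58cv'
Chunk 2: stream[12..13]='5' size=0x5=5, data at stream[15..20]='u6jpk' -> body[7..12], body so far='5jn58cvu6jpk'
Chunk 3: stream[22..23]='3' size=0x3=3, data at stream[25..28]='u0m' -> body[12..15], body so far='5jn58cvu6jpku0m'
Chunk 4: stream[30..31]='0' size=0 (terminator). Final body='5jn58cvu6jpku0m' (15 bytes)
Body byte 3 at stream offset 6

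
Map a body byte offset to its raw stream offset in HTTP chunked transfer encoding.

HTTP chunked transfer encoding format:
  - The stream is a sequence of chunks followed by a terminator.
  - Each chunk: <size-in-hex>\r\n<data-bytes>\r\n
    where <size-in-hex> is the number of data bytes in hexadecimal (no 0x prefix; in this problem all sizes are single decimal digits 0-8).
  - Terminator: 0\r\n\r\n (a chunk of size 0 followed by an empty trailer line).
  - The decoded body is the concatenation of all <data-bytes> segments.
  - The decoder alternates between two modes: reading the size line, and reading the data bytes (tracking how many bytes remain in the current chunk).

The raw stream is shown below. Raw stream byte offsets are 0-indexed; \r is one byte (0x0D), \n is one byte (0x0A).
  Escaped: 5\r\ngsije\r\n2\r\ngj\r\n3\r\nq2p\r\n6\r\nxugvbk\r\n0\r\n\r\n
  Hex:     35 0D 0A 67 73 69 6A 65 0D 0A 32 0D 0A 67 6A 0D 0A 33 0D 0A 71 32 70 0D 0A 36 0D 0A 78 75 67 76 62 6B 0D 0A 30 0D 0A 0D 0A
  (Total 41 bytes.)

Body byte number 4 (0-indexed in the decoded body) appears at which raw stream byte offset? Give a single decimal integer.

Chunk 1: stream[0..1]='5' size=0x5=5, data at stream[3..8]='gsije' -> body[0..5], body so far='gsije'
Chunk 2: stream[10..11]='2' size=0x2=2, data at stream[13..15]='gj' -> body[5..7], body so far='gsijegj'
Chunk 3: stream[17..18]='3' size=0x3=3, data at stream[20..23]='q2p' -> body[7..10], body so far='gsijegjq2p'
Chunk 4: stream[25..26]='6' size=0x6=6, data at stream[28..34]='xugvbk' -> body[10..16], body so far='gsijegjq2pxugvbk'
Chunk 5: stream[36..37]='0' size=0 (terminator). Final body='gsijegjq2pxugvbk' (16 bytes)
Body byte 4 at stream offset 7

Answer: 7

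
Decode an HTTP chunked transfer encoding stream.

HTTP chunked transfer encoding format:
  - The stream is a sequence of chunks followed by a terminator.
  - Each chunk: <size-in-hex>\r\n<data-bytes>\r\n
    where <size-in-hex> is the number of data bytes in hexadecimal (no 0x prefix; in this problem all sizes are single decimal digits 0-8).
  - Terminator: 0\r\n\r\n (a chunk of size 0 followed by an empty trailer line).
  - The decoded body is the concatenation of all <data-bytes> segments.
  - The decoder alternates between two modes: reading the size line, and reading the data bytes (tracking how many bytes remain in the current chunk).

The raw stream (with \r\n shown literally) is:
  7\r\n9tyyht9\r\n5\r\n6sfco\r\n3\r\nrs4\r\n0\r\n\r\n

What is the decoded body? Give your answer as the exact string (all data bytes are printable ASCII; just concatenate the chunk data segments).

Chunk 1: stream[0..1]='7' size=0x7=7, data at stream[3..10]='9tyyht9' -> body[0..7], body so far='9tyyht9'
Chunk 2: stream[12..13]='5' size=0x5=5, data at stream[15..20]='6sfco' -> body[7..12], body so far='9tyyht96sfco'
Chunk 3: stream[22..23]='3' size=0x3=3, data at stream[25..28]='rs4' -> body[12..15], body so far='9tyyht96sfcors4'
Chunk 4: stream[30..31]='0' size=0 (terminator). Final body='9tyyht96sfcors4' (15 bytes)

Answer: 9tyyht96sfcors4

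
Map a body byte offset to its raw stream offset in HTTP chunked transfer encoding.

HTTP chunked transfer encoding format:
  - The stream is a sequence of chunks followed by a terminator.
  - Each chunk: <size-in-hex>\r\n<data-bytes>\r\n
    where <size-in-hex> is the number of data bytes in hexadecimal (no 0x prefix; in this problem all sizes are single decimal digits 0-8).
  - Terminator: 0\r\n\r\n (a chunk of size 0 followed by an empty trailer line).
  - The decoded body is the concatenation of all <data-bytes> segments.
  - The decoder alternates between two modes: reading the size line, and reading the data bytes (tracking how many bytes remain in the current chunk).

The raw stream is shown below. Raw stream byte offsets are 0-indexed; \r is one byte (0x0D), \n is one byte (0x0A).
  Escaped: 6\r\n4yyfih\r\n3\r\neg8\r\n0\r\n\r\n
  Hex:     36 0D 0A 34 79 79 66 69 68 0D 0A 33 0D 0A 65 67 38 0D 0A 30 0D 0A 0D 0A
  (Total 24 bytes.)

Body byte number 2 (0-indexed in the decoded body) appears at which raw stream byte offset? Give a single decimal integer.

Answer: 5

Derivation:
Chunk 1: stream[0..1]='6' size=0x6=6, data at stream[3..9]='4yyfih' -> body[0..6], body so far='4yyfih'
Chunk 2: stream[11..12]='3' size=0x3=3, data at stream[14..17]='eg8' -> body[6..9], body so far='4yyfiheg8'
Chunk 3: stream[19..20]='0' size=0 (terminator). Final body='4yyfiheg8' (9 bytes)
Body byte 2 at stream offset 5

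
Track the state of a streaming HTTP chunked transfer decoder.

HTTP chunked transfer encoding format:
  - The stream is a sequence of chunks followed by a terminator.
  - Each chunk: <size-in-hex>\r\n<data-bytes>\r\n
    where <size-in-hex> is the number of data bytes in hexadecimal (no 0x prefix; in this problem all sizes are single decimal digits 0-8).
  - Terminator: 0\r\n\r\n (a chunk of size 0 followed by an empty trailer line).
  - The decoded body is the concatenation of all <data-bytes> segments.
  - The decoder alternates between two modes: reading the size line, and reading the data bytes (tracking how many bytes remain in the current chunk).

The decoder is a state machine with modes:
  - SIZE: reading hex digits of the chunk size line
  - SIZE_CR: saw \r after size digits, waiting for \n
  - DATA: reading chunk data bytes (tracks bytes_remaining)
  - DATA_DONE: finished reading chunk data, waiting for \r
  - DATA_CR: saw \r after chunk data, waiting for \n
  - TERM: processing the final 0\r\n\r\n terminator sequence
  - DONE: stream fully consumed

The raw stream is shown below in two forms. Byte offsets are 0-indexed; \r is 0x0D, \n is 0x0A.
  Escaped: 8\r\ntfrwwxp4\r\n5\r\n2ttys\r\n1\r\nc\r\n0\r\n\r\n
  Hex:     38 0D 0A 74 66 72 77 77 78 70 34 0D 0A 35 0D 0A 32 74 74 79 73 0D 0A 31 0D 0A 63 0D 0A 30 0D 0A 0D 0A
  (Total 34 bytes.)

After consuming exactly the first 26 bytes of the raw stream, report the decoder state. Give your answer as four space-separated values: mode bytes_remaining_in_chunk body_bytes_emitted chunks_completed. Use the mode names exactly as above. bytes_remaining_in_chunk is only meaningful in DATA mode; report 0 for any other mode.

Byte 0 = '8': mode=SIZE remaining=0 emitted=0 chunks_done=0
Byte 1 = 0x0D: mode=SIZE_CR remaining=0 emitted=0 chunks_done=0
Byte 2 = 0x0A: mode=DATA remaining=8 emitted=0 chunks_done=0
Byte 3 = 't': mode=DATA remaining=7 emitted=1 chunks_done=0
Byte 4 = 'f': mode=DATA remaining=6 emitted=2 chunks_done=0
Byte 5 = 'r': mode=DATA remaining=5 emitted=3 chunks_done=0
Byte 6 = 'w': mode=DATA remaining=4 emitted=4 chunks_done=0
Byte 7 = 'w': mode=DATA remaining=3 emitted=5 chunks_done=0
Byte 8 = 'x': mode=DATA remaining=2 emitted=6 chunks_done=0
Byte 9 = 'p': mode=DATA remaining=1 emitted=7 chunks_done=0
Byte 10 = '4': mode=DATA_DONE remaining=0 emitted=8 chunks_done=0
Byte 11 = 0x0D: mode=DATA_CR remaining=0 emitted=8 chunks_done=0
Byte 12 = 0x0A: mode=SIZE remaining=0 emitted=8 chunks_done=1
Byte 13 = '5': mode=SIZE remaining=0 emitted=8 chunks_done=1
Byte 14 = 0x0D: mode=SIZE_CR remaining=0 emitted=8 chunks_done=1
Byte 15 = 0x0A: mode=DATA remaining=5 emitted=8 chunks_done=1
Byte 16 = '2': mode=DATA remaining=4 emitted=9 chunks_done=1
Byte 17 = 't': mode=DATA remaining=3 emitted=10 chunks_done=1
Byte 18 = 't': mode=DATA remaining=2 emitted=11 chunks_done=1
Byte 19 = 'y': mode=DATA remaining=1 emitted=12 chunks_done=1
Byte 20 = 's': mode=DATA_DONE remaining=0 emitted=13 chunks_done=1
Byte 21 = 0x0D: mode=DATA_CR remaining=0 emitted=13 chunks_done=1
Byte 22 = 0x0A: mode=SIZE remaining=0 emitted=13 chunks_done=2
Byte 23 = '1': mode=SIZE remaining=0 emitted=13 chunks_done=2
Byte 24 = 0x0D: mode=SIZE_CR remaining=0 emitted=13 chunks_done=2
Byte 25 = 0x0A: mode=DATA remaining=1 emitted=13 chunks_done=2

Answer: DATA 1 13 2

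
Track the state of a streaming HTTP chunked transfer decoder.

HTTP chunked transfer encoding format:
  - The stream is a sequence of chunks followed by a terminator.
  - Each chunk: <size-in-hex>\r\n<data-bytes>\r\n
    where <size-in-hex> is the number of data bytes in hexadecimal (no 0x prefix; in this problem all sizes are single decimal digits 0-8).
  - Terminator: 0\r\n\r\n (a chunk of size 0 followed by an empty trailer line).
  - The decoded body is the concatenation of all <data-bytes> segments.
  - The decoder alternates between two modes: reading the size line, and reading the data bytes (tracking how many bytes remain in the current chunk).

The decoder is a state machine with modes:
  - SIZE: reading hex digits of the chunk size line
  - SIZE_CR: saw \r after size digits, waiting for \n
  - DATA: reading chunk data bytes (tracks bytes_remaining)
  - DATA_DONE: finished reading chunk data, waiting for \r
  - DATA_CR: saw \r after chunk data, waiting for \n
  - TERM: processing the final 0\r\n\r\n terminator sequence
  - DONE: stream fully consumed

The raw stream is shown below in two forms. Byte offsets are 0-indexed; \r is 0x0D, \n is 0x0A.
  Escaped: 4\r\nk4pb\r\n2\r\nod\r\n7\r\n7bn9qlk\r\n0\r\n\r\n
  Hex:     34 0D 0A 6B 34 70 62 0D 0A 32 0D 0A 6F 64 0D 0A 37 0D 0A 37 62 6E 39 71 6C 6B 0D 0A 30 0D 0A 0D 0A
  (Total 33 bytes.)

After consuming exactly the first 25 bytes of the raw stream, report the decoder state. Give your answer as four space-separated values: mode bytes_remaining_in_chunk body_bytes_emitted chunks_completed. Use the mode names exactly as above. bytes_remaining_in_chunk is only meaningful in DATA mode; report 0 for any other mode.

Answer: DATA 1 12 2

Derivation:
Byte 0 = '4': mode=SIZE remaining=0 emitted=0 chunks_done=0
Byte 1 = 0x0D: mode=SIZE_CR remaining=0 emitted=0 chunks_done=0
Byte 2 = 0x0A: mode=DATA remaining=4 emitted=0 chunks_done=0
Byte 3 = 'k': mode=DATA remaining=3 emitted=1 chunks_done=0
Byte 4 = '4': mode=DATA remaining=2 emitted=2 chunks_done=0
Byte 5 = 'p': mode=DATA remaining=1 emitted=3 chunks_done=0
Byte 6 = 'b': mode=DATA_DONE remaining=0 emitted=4 chunks_done=0
Byte 7 = 0x0D: mode=DATA_CR remaining=0 emitted=4 chunks_done=0
Byte 8 = 0x0A: mode=SIZE remaining=0 emitted=4 chunks_done=1
Byte 9 = '2': mode=SIZE remaining=0 emitted=4 chunks_done=1
Byte 10 = 0x0D: mode=SIZE_CR remaining=0 emitted=4 chunks_done=1
Byte 11 = 0x0A: mode=DATA remaining=2 emitted=4 chunks_done=1
Byte 12 = 'o': mode=DATA remaining=1 emitted=5 chunks_done=1
Byte 13 = 'd': mode=DATA_DONE remaining=0 emitted=6 chunks_done=1
Byte 14 = 0x0D: mode=DATA_CR remaining=0 emitted=6 chunks_done=1
Byte 15 = 0x0A: mode=SIZE remaining=0 emitted=6 chunks_done=2
Byte 16 = '7': mode=SIZE remaining=0 emitted=6 chunks_done=2
Byte 17 = 0x0D: mode=SIZE_CR remaining=0 emitted=6 chunks_done=2
Byte 18 = 0x0A: mode=DATA remaining=7 emitted=6 chunks_done=2
Byte 19 = '7': mode=DATA remaining=6 emitted=7 chunks_done=2
Byte 20 = 'b': mode=DATA remaining=5 emitted=8 chunks_done=2
Byte 21 = 'n': mode=DATA remaining=4 emitted=9 chunks_done=2
Byte 22 = '9': mode=DATA remaining=3 emitted=10 chunks_done=2
Byte 23 = 'q': mode=DATA remaining=2 emitted=11 chunks_done=2
Byte 24 = 'l': mode=DATA remaining=1 emitted=12 chunks_done=2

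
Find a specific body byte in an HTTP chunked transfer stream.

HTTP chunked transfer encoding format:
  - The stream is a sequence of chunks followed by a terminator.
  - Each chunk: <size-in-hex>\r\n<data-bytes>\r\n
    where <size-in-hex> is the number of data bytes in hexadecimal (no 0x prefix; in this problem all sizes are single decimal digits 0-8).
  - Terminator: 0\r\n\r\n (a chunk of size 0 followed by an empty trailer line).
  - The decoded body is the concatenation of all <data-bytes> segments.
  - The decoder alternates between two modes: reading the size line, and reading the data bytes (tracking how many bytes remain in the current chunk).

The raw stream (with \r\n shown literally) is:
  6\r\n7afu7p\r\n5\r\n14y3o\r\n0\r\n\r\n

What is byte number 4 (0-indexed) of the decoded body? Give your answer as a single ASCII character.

Chunk 1: stream[0..1]='6' size=0x6=6, data at stream[3..9]='7afu7p' -> body[0..6], body so far='7afu7p'
Chunk 2: stream[11..12]='5' size=0x5=5, data at stream[14..19]='14y3o' -> body[6..11], body so far='7afu7p14y3o'
Chunk 3: stream[21..22]='0' size=0 (terminator). Final body='7afu7p14y3o' (11 bytes)
Body byte 4 = '7'

Answer: 7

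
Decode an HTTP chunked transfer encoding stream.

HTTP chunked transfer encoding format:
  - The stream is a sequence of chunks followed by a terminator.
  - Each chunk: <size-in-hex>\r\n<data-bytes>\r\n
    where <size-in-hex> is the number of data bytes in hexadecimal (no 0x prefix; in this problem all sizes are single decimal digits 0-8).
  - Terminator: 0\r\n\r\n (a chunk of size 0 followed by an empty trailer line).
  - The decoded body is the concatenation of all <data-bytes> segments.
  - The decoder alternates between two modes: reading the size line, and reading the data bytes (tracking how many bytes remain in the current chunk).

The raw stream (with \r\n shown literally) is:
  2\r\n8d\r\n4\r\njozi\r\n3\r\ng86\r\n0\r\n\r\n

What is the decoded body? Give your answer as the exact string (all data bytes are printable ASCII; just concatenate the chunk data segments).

Answer: 8djozig86

Derivation:
Chunk 1: stream[0..1]='2' size=0x2=2, data at stream[3..5]='8d' -> body[0..2], body so far='8d'
Chunk 2: stream[7..8]='4' size=0x4=4, data at stream[10..14]='jozi' -> body[2..6], body so far='8djozi'
Chunk 3: stream[16..17]='3' size=0x3=3, data at stream[19..22]='g86' -> body[6..9], body so far='8djozig86'
Chunk 4: stream[24..25]='0' size=0 (terminator). Final body='8djozig86' (9 bytes)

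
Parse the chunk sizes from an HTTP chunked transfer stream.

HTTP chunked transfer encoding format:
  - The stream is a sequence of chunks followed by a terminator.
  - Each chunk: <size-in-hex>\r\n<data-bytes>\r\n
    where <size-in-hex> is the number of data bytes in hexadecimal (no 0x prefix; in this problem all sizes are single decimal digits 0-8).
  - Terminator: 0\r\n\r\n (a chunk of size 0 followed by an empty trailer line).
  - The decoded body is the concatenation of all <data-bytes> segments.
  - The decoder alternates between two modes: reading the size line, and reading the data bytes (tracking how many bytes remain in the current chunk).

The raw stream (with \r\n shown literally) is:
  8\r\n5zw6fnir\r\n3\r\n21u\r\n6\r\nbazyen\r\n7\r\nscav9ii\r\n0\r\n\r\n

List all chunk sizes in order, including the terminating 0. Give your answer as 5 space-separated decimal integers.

Answer: 8 3 6 7 0

Derivation:
Chunk 1: stream[0..1]='8' size=0x8=8, data at stream[3..11]='5zw6fnir' -> body[0..8], body so far='5zw6fnir'
Chunk 2: stream[13..14]='3' size=0x3=3, data at stream[16..19]='21u' -> body[8..11], body so far='5zw6fnir21u'
Chunk 3: stream[21..22]='6' size=0x6=6, data at stream[24..30]='bazyen' -> body[11..17], body so far='5zw6fnir21ubazyen'
Chunk 4: stream[32..33]='7' size=0x7=7, data at stream[35..42]='scav9ii' -> body[17..24], body so far='5zw6fnir21ubazyenscav9ii'
Chunk 5: stream[44..45]='0' size=0 (terminator). Final body='5zw6fnir21ubazyenscav9ii' (24 bytes)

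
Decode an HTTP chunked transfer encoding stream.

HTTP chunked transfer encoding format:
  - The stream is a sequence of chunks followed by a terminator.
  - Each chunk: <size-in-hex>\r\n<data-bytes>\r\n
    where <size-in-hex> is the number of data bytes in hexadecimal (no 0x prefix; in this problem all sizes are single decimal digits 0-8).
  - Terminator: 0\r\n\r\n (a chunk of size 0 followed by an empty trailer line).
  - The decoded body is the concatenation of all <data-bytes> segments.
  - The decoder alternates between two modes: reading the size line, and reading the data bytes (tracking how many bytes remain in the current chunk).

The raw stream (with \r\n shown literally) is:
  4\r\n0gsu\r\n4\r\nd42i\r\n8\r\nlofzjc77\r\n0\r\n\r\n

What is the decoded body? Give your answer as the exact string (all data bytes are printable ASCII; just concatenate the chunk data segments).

Chunk 1: stream[0..1]='4' size=0x4=4, data at stream[3..7]='0gsu' -> body[0..4], body so far='0gsu'
Chunk 2: stream[9..10]='4' size=0x4=4, data at stream[12..16]='d42i' -> body[4..8], body so far='0gsud42i'
Chunk 3: stream[18..19]='8' size=0x8=8, data at stream[21..29]='lofzjc77' -> body[8..16], body so far='0gsud42ilofzjc77'
Chunk 4: stream[31..32]='0' size=0 (terminator). Final body='0gsud42ilofzjc77' (16 bytes)

Answer: 0gsud42ilofzjc77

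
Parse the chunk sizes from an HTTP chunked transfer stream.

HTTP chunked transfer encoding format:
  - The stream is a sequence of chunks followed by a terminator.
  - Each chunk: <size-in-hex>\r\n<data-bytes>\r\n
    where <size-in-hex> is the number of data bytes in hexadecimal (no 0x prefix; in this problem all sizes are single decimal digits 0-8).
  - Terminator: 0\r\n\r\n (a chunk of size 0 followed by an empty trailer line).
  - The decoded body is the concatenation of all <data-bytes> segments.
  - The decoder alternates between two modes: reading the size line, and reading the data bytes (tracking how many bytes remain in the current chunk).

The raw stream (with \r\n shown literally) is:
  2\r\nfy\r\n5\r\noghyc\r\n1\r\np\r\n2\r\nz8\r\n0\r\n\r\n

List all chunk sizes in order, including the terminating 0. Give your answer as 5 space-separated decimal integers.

Answer: 2 5 1 2 0

Derivation:
Chunk 1: stream[0..1]='2' size=0x2=2, data at stream[3..5]='fy' -> body[0..2], body so far='fy'
Chunk 2: stream[7..8]='5' size=0x5=5, data at stream[10..15]='oghyc' -> body[2..7], body so far='fyoghyc'
Chunk 3: stream[17..18]='1' size=0x1=1, data at stream[20..21]='p' -> body[7..8], body so far='fyoghycp'
Chunk 4: stream[23..24]='2' size=0x2=2, data at stream[26..28]='z8' -> body[8..10], body so far='fyoghycpz8'
Chunk 5: stream[30..31]='0' size=0 (terminator). Final body='fyoghycpz8' (10 bytes)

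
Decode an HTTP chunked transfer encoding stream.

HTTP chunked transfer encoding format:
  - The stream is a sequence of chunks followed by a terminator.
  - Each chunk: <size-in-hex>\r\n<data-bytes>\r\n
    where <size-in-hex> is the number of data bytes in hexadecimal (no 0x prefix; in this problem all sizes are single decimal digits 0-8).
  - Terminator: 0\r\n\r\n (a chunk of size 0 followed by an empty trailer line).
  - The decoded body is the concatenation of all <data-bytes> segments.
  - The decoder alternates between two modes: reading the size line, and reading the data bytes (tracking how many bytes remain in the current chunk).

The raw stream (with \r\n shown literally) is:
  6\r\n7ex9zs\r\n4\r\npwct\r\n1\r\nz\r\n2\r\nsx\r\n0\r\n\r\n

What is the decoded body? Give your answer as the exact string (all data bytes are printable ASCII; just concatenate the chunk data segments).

Chunk 1: stream[0..1]='6' size=0x6=6, data at stream[3..9]='7ex9zs' -> body[0..6], body so far='7ex9zs'
Chunk 2: stream[11..12]='4' size=0x4=4, data at stream[14..18]='pwct' -> body[6..10], body so far='7ex9zspwct'
Chunk 3: stream[20..21]='1' size=0x1=1, data at stream[23..24]='z' -> body[10..11], body so far='7ex9zspwctz'
Chunk 4: stream[26..27]='2' size=0x2=2, data at stream[29..31]='sx' -> body[11..13], body so far='7ex9zspwctzsx'
Chunk 5: stream[33..34]='0' size=0 (terminator). Final body='7ex9zspwctzsx' (13 bytes)

Answer: 7ex9zspwctzsx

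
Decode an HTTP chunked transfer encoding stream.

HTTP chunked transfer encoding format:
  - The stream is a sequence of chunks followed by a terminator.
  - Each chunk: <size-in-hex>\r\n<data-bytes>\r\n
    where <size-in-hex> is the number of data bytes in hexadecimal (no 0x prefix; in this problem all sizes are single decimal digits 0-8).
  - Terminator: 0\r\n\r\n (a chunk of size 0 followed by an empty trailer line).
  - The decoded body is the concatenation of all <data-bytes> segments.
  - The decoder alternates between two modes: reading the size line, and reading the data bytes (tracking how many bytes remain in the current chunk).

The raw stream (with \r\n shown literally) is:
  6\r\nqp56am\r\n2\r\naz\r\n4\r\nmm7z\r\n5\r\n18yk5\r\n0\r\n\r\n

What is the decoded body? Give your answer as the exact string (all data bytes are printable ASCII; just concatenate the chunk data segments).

Chunk 1: stream[0..1]='6' size=0x6=6, data at stream[3..9]='qp56am' -> body[0..6], body so far='qp56am'
Chunk 2: stream[11..12]='2' size=0x2=2, data at stream[14..16]='az' -> body[6..8], body so far='qp56amaz'
Chunk 3: stream[18..19]='4' size=0x4=4, data at stream[21..25]='mm7z' -> body[8..12], body so far='qp56amazmm7z'
Chunk 4: stream[27..28]='5' size=0x5=5, data at stream[30..35]='18yk5' -> body[12..17], body so far='qp56amazmm7z18yk5'
Chunk 5: stream[37..38]='0' size=0 (terminator). Final body='qp56amazmm7z18yk5' (17 bytes)

Answer: qp56amazmm7z18yk5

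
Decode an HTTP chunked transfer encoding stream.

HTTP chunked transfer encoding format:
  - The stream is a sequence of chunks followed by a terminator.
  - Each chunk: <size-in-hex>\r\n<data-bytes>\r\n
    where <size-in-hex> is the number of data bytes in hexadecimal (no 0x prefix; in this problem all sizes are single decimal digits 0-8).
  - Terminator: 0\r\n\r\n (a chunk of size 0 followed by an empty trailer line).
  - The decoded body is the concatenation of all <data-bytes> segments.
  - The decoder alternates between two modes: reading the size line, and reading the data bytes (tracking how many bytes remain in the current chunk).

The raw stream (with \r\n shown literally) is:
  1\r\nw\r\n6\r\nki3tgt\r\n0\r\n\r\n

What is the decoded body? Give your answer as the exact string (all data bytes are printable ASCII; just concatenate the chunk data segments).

Chunk 1: stream[0..1]='1' size=0x1=1, data at stream[3..4]='w' -> body[0..1], body so far='w'
Chunk 2: stream[6..7]='6' size=0x6=6, data at stream[9..15]='ki3tgt' -> body[1..7], body so far='wki3tgt'
Chunk 3: stream[17..18]='0' size=0 (terminator). Final body='wki3tgt' (7 bytes)

Answer: wki3tgt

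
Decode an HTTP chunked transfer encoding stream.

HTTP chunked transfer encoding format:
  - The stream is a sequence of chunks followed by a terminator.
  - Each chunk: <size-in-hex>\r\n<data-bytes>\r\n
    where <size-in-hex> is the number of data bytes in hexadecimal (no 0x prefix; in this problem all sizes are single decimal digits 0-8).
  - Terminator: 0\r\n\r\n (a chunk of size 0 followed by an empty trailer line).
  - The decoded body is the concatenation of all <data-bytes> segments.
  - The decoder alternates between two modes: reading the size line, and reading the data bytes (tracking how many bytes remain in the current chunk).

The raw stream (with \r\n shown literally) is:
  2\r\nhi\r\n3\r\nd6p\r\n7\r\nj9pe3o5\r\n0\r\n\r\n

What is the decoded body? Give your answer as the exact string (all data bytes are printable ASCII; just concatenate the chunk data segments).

Answer: hid6pj9pe3o5

Derivation:
Chunk 1: stream[0..1]='2' size=0x2=2, data at stream[3..5]='hi' -> body[0..2], body so far='hi'
Chunk 2: stream[7..8]='3' size=0x3=3, data at stream[10..13]='d6p' -> body[2..5], body so far='hid6p'
Chunk 3: stream[15..16]='7' size=0x7=7, data at stream[18..25]='j9pe3o5' -> body[5..12], body so far='hid6pj9pe3o5'
Chunk 4: stream[27..28]='0' size=0 (terminator). Final body='hid6pj9pe3o5' (12 bytes)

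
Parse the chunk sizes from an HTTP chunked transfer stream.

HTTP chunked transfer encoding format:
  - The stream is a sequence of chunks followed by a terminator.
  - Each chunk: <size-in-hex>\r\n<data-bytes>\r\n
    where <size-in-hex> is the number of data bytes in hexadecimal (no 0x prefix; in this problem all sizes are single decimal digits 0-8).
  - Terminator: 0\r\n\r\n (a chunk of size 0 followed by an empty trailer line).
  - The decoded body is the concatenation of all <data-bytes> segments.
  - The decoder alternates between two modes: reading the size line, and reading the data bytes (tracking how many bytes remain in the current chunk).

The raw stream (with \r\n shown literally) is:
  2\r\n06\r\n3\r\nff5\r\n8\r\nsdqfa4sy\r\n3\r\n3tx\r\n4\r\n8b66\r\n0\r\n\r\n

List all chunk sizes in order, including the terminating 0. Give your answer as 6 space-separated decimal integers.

Answer: 2 3 8 3 4 0

Derivation:
Chunk 1: stream[0..1]='2' size=0x2=2, data at stream[3..5]='06' -> body[0..2], body so far='06'
Chunk 2: stream[7..8]='3' size=0x3=3, data at stream[10..13]='ff5' -> body[2..5], body so far='06ff5'
Chunk 3: stream[15..16]='8' size=0x8=8, data at stream[18..26]='sdqfa4sy' -> body[5..13], body so far='06ff5sdqfa4sy'
Chunk 4: stream[28..29]='3' size=0x3=3, data at stream[31..34]='3tx' -> body[13..16], body so far='06ff5sdqfa4sy3tx'
Chunk 5: stream[36..37]='4' size=0x4=4, data at stream[39..43]='8b66' -> body[16..20], body so far='06ff5sdqfa4sy3tx8b66'
Chunk 6: stream[45..46]='0' size=0 (terminator). Final body='06ff5sdqfa4sy3tx8b66' (20 bytes)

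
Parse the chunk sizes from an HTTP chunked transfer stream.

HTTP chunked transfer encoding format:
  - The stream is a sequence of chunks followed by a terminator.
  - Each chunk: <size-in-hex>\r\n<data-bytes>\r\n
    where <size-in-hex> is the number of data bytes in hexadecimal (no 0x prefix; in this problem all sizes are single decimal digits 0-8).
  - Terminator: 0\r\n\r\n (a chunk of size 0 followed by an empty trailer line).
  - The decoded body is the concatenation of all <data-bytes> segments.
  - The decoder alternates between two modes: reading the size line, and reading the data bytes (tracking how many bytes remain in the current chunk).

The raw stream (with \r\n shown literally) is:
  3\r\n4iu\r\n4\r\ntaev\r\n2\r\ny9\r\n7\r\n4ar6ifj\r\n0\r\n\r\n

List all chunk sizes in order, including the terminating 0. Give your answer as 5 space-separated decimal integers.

Answer: 3 4 2 7 0

Derivation:
Chunk 1: stream[0..1]='3' size=0x3=3, data at stream[3..6]='4iu' -> body[0..3], body so far='4iu'
Chunk 2: stream[8..9]='4' size=0x4=4, data at stream[11..15]='taev' -> body[3..7], body so far='4iutaev'
Chunk 3: stream[17..18]='2' size=0x2=2, data at stream[20..22]='y9' -> body[7..9], body so far='4iutaevy9'
Chunk 4: stream[24..25]='7' size=0x7=7, data at stream[27..34]='4ar6ifj' -> body[9..16], body so far='4iutaevy94ar6ifj'
Chunk 5: stream[36..37]='0' size=0 (terminator). Final body='4iutaevy94ar6ifj' (16 bytes)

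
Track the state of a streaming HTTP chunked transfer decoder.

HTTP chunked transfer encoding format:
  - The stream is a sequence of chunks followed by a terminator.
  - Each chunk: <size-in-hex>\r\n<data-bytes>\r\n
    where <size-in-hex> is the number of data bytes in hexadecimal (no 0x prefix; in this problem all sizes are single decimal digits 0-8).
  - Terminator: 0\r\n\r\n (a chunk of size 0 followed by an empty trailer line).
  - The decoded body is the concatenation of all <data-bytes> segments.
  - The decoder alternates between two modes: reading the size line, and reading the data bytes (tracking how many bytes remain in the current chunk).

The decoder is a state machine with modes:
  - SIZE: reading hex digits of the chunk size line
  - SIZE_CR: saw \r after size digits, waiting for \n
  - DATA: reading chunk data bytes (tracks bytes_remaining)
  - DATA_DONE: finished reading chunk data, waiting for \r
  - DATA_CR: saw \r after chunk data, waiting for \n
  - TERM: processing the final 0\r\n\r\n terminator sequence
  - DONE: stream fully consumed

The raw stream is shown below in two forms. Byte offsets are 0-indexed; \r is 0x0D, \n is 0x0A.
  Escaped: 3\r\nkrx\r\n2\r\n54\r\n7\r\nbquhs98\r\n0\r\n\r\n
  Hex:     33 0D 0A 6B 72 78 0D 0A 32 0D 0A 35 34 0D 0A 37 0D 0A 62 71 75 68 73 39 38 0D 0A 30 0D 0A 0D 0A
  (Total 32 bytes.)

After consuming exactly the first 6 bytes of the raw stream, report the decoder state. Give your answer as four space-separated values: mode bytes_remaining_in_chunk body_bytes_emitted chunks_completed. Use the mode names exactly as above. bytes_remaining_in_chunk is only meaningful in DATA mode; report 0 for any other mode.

Byte 0 = '3': mode=SIZE remaining=0 emitted=0 chunks_done=0
Byte 1 = 0x0D: mode=SIZE_CR remaining=0 emitted=0 chunks_done=0
Byte 2 = 0x0A: mode=DATA remaining=3 emitted=0 chunks_done=0
Byte 3 = 'k': mode=DATA remaining=2 emitted=1 chunks_done=0
Byte 4 = 'r': mode=DATA remaining=1 emitted=2 chunks_done=0
Byte 5 = 'x': mode=DATA_DONE remaining=0 emitted=3 chunks_done=0

Answer: DATA_DONE 0 3 0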